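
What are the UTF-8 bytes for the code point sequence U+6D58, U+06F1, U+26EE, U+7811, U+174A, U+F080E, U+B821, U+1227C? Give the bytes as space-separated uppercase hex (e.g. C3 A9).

E6 B5 98 DB B1 E2 9B AE E7 A0 91 E1 9D 8A F3 B0 A0 8E EB A0 A1 F0 92 89 BC

U+6D58: 3-byte form → E6 B5 98.
U+06F1: 2-byte form → DB B1.
U+26EE: 3-byte form → E2 9B AE.
U+7811: 3-byte form → E7 A0 91.
U+174A: 3-byte form → E1 9D 8A.
U+F080E: 4-byte form → F3 B0 A0 8E.
U+B821: 3-byte form → EB A0 A1.
U+1227C: 4-byte form → F0 92 89 BC.
Concatenated (25 bytes): E6 B5 98 DB B1 E2 9B AE E7 A0 91 E1 9D 8A F3 B0 A0 8E EB A0 A1 F0 92 89 BC.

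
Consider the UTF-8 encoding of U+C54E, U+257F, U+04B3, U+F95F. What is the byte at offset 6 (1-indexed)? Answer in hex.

0xBF

1-indexed offset 6 is 0-indexed offset 5.
U+C54E → 3-byte form EC 95 8E at offsets 0–2.
U+257F → 3-byte form E2 95 BF at offsets 3–5.
Offset 5 falls in char 2's range; it's byte 3 of E2 95 BF = 0xBF.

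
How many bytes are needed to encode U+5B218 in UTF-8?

4

U+5B218 = 0x5B218. UTF-8 uses 1 byte below 0x80, 2 below 0x800, 3 below 0x10000, 4 up to 0x10FFFF. 0x5B218 is in U+10000–U+10FFFF → 4 bytes.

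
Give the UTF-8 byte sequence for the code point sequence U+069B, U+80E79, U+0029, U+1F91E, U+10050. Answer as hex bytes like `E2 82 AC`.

U+069B: 2-byte form → DA 9B.
U+80E79: 4-byte form → F2 80 B9 B9.
U+0029: 1-byte form → 29.
U+1F91E: 4-byte form → F0 9F A4 9E.
U+10050: 4-byte form → F0 90 81 90.
Concatenated (15 bytes): DA 9B F2 80 B9 B9 29 F0 9F A4 9E F0 90 81 90.

DA 9B F2 80 B9 B9 29 F0 9F A4 9E F0 90 81 90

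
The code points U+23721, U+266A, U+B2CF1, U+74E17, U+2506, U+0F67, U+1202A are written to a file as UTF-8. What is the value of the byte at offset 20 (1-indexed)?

0xBD

1-indexed offset 20 is 0-indexed offset 19.
U+23721 → 4-byte form F0 A3 9C A1 at offsets 0–3.
U+266A → 3-byte form E2 99 AA at offsets 4–6.
U+B2CF1 → 4-byte form F2 B2 B3 B1 at offsets 7–10.
U+74E17 → 4-byte form F1 B4 B8 97 at offsets 11–14.
U+2506 → 3-byte form E2 94 86 at offsets 15–17.
U+0F67 → 3-byte form E0 BD A7 at offsets 18–20.
Offset 19 falls in char 6's range; it's byte 2 of E0 BD A7 = 0xBD.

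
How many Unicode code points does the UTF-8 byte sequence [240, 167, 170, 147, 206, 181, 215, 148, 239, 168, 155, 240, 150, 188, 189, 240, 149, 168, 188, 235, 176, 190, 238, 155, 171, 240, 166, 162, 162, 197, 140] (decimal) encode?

Byte at offset 0: 0xF0 = 11110000 → 4-byte char (#1). Advance 4.
Byte at offset 4: 0xCE = 11001110 → 2-byte char (#2). Advance 2.
Byte at offset 6: 0xD7 = 11010111 → 2-byte char (#3). Advance 2.
Byte at offset 8: 0xEF = 11101111 → 3-byte char (#4). Advance 3.
Byte at offset 11: 0xF0 = 11110000 → 4-byte char (#5). Advance 4.
Byte at offset 15: 0xF0 = 11110000 → 4-byte char (#6). Advance 4.
Byte at offset 19: 0xEB = 11101011 → 3-byte char (#7). Advance 3.
Byte at offset 22: 0xEE = 11101110 → 3-byte char (#8). Advance 3.
Byte at offset 25: 0xF0 = 11110000 → 4-byte char (#9). Advance 4.
Byte at offset 29: 0xC5 = 11000101 → 2-byte char (#10). Advance 2.
Reached end at offset 31 after 10 code points.

10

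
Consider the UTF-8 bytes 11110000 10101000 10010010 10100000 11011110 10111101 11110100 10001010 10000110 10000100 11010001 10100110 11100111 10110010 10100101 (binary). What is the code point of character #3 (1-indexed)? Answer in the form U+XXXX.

Offset 0: leading byte 0xF0 = 11110000 → 4-byte char #1 = F0 A8 92 A0.
Offset 4: leading byte 0xDE = 11011110 → 2-byte char #2 = DE BD.
Offset 6: leading byte 0xF4 = 11110100 → 4-byte char #3 = F4 8A 86 84.
Leading byte 0xF4 = 11110100 matches 11110xxx → 4-byte sequence.
Byte 1: 0xF4 = 11110100, payload 100 (3 bits).
Byte 2: 0x8A = 10001010 (10xxxxxx ✓), payload 001010.
Byte 3: 0x86 = 10000110 (10xxxxxx ✓), payload 000110.
Byte 4: 0x84 = 10000100 (10xxxxxx ✓), payload 000100.
Concatenate: 100001010000110000100 = 0x10A184 (21 bits → U+10A184).

U+10A184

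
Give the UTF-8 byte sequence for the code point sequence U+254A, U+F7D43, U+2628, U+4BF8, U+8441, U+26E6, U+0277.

E2 95 8A F3 B7 B5 83 E2 98 A8 E4 AF B8 E8 91 81 E2 9B A6 C9 B7

U+254A: 3-byte form → E2 95 8A.
U+F7D43: 4-byte form → F3 B7 B5 83.
U+2628: 3-byte form → E2 98 A8.
U+4BF8: 3-byte form → E4 AF B8.
U+8441: 3-byte form → E8 91 81.
U+26E6: 3-byte form → E2 9B A6.
U+0277: 2-byte form → C9 B7.
Concatenated (21 bytes): E2 95 8A F3 B7 B5 83 E2 98 A8 E4 AF B8 E8 91 81 E2 9B A6 C9 B7.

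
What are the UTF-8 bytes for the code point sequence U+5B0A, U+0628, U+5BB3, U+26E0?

U+5B0A: 3-byte form → E5 AC 8A.
U+0628: 2-byte form → D8 A8.
U+5BB3: 3-byte form → E5 AE B3.
U+26E0: 3-byte form → E2 9B A0.
Concatenated (11 bytes): E5 AC 8A D8 A8 E5 AE B3 E2 9B A0.

E5 AC 8A D8 A8 E5 AE B3 E2 9B A0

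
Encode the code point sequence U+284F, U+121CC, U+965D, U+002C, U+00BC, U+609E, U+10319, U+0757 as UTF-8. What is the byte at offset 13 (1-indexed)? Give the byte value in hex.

1-indexed offset 13 is 0-indexed offset 12.
U+284F → 3-byte form E2 A1 8F at offsets 0–2.
U+121CC → 4-byte form F0 92 87 8C at offsets 3–6.
U+965D → 3-byte form E9 99 9D at offsets 7–9.
U+002C → 1-byte form 2C at offsets 10–10.
U+00BC → 2-byte form C2 BC at offsets 11–12.
Offset 12 falls in char 5's range; it's byte 2 of C2 BC = 0xBC.

0xBC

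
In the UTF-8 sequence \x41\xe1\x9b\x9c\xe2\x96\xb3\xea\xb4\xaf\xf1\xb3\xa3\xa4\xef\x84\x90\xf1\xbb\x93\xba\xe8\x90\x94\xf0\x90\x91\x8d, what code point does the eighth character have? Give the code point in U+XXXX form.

Offset 0: leading byte 0x41 = 01000001 → 1-byte char #1 = 41.
Offset 1: leading byte 0xE1 = 11100001 → 3-byte char #2 = E1 9B 9C.
Offset 4: leading byte 0xE2 = 11100010 → 3-byte char #3 = E2 96 B3.
Offset 7: leading byte 0xEA = 11101010 → 3-byte char #4 = EA B4 AF.
Offset 10: leading byte 0xF1 = 11110001 → 4-byte char #5 = F1 B3 A3 A4.
Offset 14: leading byte 0xEF = 11101111 → 3-byte char #6 = EF 84 90.
Offset 17: leading byte 0xF1 = 11110001 → 4-byte char #7 = F1 BB 93 BA.
Offset 21: leading byte 0xE8 = 11101000 → 3-byte char #8 = E8 90 94.
Leading byte 0xE8 = 11101000 matches 1110xxxx → 3-byte sequence.
Byte 1: 0xE8 = 11101000, payload 1000 (4 bits).
Byte 2: 0x90 = 10010000 (10xxxxxx ✓), payload 010000.
Byte 3: 0x94 = 10010100 (10xxxxxx ✓), payload 010100.
Concatenate: 1000010000010100 = 0x8414 (16 bits → U+8414).

U+8414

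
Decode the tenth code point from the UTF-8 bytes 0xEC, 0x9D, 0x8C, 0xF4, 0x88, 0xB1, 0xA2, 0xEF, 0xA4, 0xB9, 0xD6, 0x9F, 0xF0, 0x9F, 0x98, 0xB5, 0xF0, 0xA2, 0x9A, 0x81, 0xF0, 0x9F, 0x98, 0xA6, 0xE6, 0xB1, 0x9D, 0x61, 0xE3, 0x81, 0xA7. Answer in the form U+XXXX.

Offset 0: leading byte 0xEC = 11101100 → 3-byte char #1 = EC 9D 8C.
Offset 3: leading byte 0xF4 = 11110100 → 4-byte char #2 = F4 88 B1 A2.
Offset 7: leading byte 0xEF = 11101111 → 3-byte char #3 = EF A4 B9.
Offset 10: leading byte 0xD6 = 11010110 → 2-byte char #4 = D6 9F.
Offset 12: leading byte 0xF0 = 11110000 → 4-byte char #5 = F0 9F 98 B5.
Offset 16: leading byte 0xF0 = 11110000 → 4-byte char #6 = F0 A2 9A 81.
Offset 20: leading byte 0xF0 = 11110000 → 4-byte char #7 = F0 9F 98 A6.
Offset 24: leading byte 0xE6 = 11100110 → 3-byte char #8 = E6 B1 9D.
Offset 27: leading byte 0x61 = 01100001 → 1-byte char #9 = 61.
Offset 28: leading byte 0xE3 = 11100011 → 3-byte char #10 = E3 81 A7.
Leading byte 0xE3 = 11100011 matches 1110xxxx → 3-byte sequence.
Byte 1: 0xE3 = 11100011, payload 0011 (4 bits).
Byte 2: 0x81 = 10000001 (10xxxxxx ✓), payload 000001.
Byte 3: 0xA7 = 10100111 (10xxxxxx ✓), payload 100111.
Concatenate: 0011000001100111 = 0x3067 (16 bits → U+3067).

U+3067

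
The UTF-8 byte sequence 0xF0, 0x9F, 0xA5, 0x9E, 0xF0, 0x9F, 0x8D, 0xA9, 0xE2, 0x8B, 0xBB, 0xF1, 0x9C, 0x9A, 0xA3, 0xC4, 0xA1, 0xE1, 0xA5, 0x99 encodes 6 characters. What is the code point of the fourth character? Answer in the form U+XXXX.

Offset 0: leading byte 0xF0 = 11110000 → 4-byte char #1 = F0 9F A5 9E.
Offset 4: leading byte 0xF0 = 11110000 → 4-byte char #2 = F0 9F 8D A9.
Offset 8: leading byte 0xE2 = 11100010 → 3-byte char #3 = E2 8B BB.
Offset 11: leading byte 0xF1 = 11110001 → 4-byte char #4 = F1 9C 9A A3.
Leading byte 0xF1 = 11110001 matches 11110xxx → 4-byte sequence.
Byte 1: 0xF1 = 11110001, payload 001 (3 bits).
Byte 2: 0x9C = 10011100 (10xxxxxx ✓), payload 011100.
Byte 3: 0x9A = 10011010 (10xxxxxx ✓), payload 011010.
Byte 4: 0xA3 = 10100011 (10xxxxxx ✓), payload 100011.
Concatenate: 001011100011010100011 = 0x5C6A3 (21 bits → U+5C6A3).

U+5C6A3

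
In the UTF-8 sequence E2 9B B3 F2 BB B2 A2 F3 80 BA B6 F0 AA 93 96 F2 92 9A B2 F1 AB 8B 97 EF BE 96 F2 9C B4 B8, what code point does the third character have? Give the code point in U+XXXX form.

Offset 0: leading byte 0xE2 = 11100010 → 3-byte char #1 = E2 9B B3.
Offset 3: leading byte 0xF2 = 11110010 → 4-byte char #2 = F2 BB B2 A2.
Offset 7: leading byte 0xF3 = 11110011 → 4-byte char #3 = F3 80 BA B6.
Leading byte 0xF3 = 11110011 matches 11110xxx → 4-byte sequence.
Byte 1: 0xF3 = 11110011, payload 011 (3 bits).
Byte 2: 0x80 = 10000000 (10xxxxxx ✓), payload 000000.
Byte 3: 0xBA = 10111010 (10xxxxxx ✓), payload 111010.
Byte 4: 0xB6 = 10110110 (10xxxxxx ✓), payload 110110.
Concatenate: 011000000111010110110 = 0xC0EB6 (21 bits → U+C0EB6).

U+C0EB6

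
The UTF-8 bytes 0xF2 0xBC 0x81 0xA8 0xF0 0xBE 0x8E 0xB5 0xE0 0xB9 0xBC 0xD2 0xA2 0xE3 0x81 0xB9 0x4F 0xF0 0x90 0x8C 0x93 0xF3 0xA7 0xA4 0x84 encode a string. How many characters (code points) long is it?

Byte at offset 0: 0xF2 = 11110010 → 4-byte char (#1). Advance 4.
Byte at offset 4: 0xF0 = 11110000 → 4-byte char (#2). Advance 4.
Byte at offset 8: 0xE0 = 11100000 → 3-byte char (#3). Advance 3.
Byte at offset 11: 0xD2 = 11010010 → 2-byte char (#4). Advance 2.
Byte at offset 13: 0xE3 = 11100011 → 3-byte char (#5). Advance 3.
Byte at offset 16: 0x4F = 01001111 → 1-byte char (#6). Advance 1.
Byte at offset 17: 0xF0 = 11110000 → 4-byte char (#7). Advance 4.
Byte at offset 21: 0xF3 = 11110011 → 4-byte char (#8). Advance 4.
Reached end at offset 25 after 8 code points.

8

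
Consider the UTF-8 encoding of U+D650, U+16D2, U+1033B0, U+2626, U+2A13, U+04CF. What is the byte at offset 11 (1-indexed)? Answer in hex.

1-indexed offset 11 is 0-indexed offset 10.
U+D650 → 3-byte form ED 99 90 at offsets 0–2.
U+16D2 → 3-byte form E1 9B 92 at offsets 3–5.
U+1033B0 → 4-byte form F4 83 8E B0 at offsets 6–9.
U+2626 → 3-byte form E2 98 A6 at offsets 10–12.
Offset 10 falls in char 4's range; it's byte 1 of E2 98 A6 = 0xE2.

0xE2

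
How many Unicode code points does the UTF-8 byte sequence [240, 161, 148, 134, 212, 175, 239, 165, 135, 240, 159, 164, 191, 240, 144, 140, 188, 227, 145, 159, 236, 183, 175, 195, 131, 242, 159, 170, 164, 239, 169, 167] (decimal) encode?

Byte at offset 0: 0xF0 = 11110000 → 4-byte char (#1). Advance 4.
Byte at offset 4: 0xD4 = 11010100 → 2-byte char (#2). Advance 2.
Byte at offset 6: 0xEF = 11101111 → 3-byte char (#3). Advance 3.
Byte at offset 9: 0xF0 = 11110000 → 4-byte char (#4). Advance 4.
Byte at offset 13: 0xF0 = 11110000 → 4-byte char (#5). Advance 4.
Byte at offset 17: 0xE3 = 11100011 → 3-byte char (#6). Advance 3.
Byte at offset 20: 0xEC = 11101100 → 3-byte char (#7). Advance 3.
Byte at offset 23: 0xC3 = 11000011 → 2-byte char (#8). Advance 2.
Byte at offset 25: 0xF2 = 11110010 → 4-byte char (#9). Advance 4.
Byte at offset 29: 0xEF = 11101111 → 3-byte char (#10). Advance 3.
Reached end at offset 32 after 10 code points.

10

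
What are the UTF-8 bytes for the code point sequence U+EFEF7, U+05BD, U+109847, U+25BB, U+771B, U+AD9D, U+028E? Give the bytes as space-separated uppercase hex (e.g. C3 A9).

F3 AF BB B7 D6 BD F4 89 A1 87 E2 96 BB E7 9C 9B EA B6 9D CA 8E

U+EFEF7: 4-byte form → F3 AF BB B7.
U+05BD: 2-byte form → D6 BD.
U+109847: 4-byte form → F4 89 A1 87.
U+25BB: 3-byte form → E2 96 BB.
U+771B: 3-byte form → E7 9C 9B.
U+AD9D: 3-byte form → EA B6 9D.
U+028E: 2-byte form → CA 8E.
Concatenated (21 bytes): F3 AF BB B7 D6 BD F4 89 A1 87 E2 96 BB E7 9C 9B EA B6 9D CA 8E.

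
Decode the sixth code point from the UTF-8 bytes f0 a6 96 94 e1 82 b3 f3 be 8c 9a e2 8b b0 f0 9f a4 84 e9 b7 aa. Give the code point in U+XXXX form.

U+9DEA

Offset 0: leading byte 0xF0 = 11110000 → 4-byte char #1 = F0 A6 96 94.
Offset 4: leading byte 0xE1 = 11100001 → 3-byte char #2 = E1 82 B3.
Offset 7: leading byte 0xF3 = 11110011 → 4-byte char #3 = F3 BE 8C 9A.
Offset 11: leading byte 0xE2 = 11100010 → 3-byte char #4 = E2 8B B0.
Offset 14: leading byte 0xF0 = 11110000 → 4-byte char #5 = F0 9F A4 84.
Offset 18: leading byte 0xE9 = 11101001 → 3-byte char #6 = E9 B7 AA.
Leading byte 0xE9 = 11101001 matches 1110xxxx → 3-byte sequence.
Byte 1: 0xE9 = 11101001, payload 1001 (4 bits).
Byte 2: 0xB7 = 10110111 (10xxxxxx ✓), payload 110111.
Byte 3: 0xAA = 10101010 (10xxxxxx ✓), payload 101010.
Concatenate: 1001110111101010 = 0x9DEA (16 bits → U+9DEA).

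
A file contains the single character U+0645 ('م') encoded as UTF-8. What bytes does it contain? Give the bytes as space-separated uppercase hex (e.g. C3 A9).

D9 85

U+0645 = 0x645 = 1605 decimal. In range U+0080–U+07FF → 2-byte form: 110xxxxx 10xxxxxx.
Binary (11 bits): 11001000101.
Split 5+6: 11001 | 000101.
Byte 1: 11011001 = 0xD9.
Byte 2: 10000101 = 0x85.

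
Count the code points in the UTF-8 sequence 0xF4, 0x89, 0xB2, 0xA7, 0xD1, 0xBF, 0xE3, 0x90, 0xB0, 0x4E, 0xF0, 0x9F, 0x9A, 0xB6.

Byte at offset 0: 0xF4 = 11110100 → 4-byte char (#1). Advance 4.
Byte at offset 4: 0xD1 = 11010001 → 2-byte char (#2). Advance 2.
Byte at offset 6: 0xE3 = 11100011 → 3-byte char (#3). Advance 3.
Byte at offset 9: 0x4E = 01001110 → 1-byte char (#4). Advance 1.
Byte at offset 10: 0xF0 = 11110000 → 4-byte char (#5). Advance 4.
Reached end at offset 14 after 5 code points.

5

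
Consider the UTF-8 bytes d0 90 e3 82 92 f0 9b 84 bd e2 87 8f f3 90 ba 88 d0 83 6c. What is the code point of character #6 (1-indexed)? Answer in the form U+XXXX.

Offset 0: leading byte 0xD0 = 11010000 → 2-byte char #1 = D0 90.
Offset 2: leading byte 0xE3 = 11100011 → 3-byte char #2 = E3 82 92.
Offset 5: leading byte 0xF0 = 11110000 → 4-byte char #3 = F0 9B 84 BD.
Offset 9: leading byte 0xE2 = 11100010 → 3-byte char #4 = E2 87 8F.
Offset 12: leading byte 0xF3 = 11110011 → 4-byte char #5 = F3 90 BA 88.
Offset 16: leading byte 0xD0 = 11010000 → 2-byte char #6 = D0 83.
Leading byte 0xD0 = 11010000 matches 110xxxxx → 2-byte sequence.
Byte 1: 0xD0 = 11010000, payload 10000 (5 bits).
Byte 2: 0x83 = 10000011 (10xxxxxx ✓), payload 000011.
Concatenate: 10000000011 = 0x403 (11 bits → U+0403).

U+0403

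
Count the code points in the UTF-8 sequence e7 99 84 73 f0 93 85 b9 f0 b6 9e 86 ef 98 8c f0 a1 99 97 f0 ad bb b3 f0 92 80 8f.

8

Byte at offset 0: 0xE7 = 11100111 → 3-byte char (#1). Advance 3.
Byte at offset 3: 0x73 = 01110011 → 1-byte char (#2). Advance 1.
Byte at offset 4: 0xF0 = 11110000 → 4-byte char (#3). Advance 4.
Byte at offset 8: 0xF0 = 11110000 → 4-byte char (#4). Advance 4.
Byte at offset 12: 0xEF = 11101111 → 3-byte char (#5). Advance 3.
Byte at offset 15: 0xF0 = 11110000 → 4-byte char (#6). Advance 4.
Byte at offset 19: 0xF0 = 11110000 → 4-byte char (#7). Advance 4.
Byte at offset 23: 0xF0 = 11110000 → 4-byte char (#8). Advance 4.
Reached end at offset 27 after 8 code points.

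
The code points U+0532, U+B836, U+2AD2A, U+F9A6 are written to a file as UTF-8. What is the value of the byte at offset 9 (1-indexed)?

1-indexed offset 9 is 0-indexed offset 8.
U+0532 → 2-byte form D4 B2 at offsets 0–1.
U+B836 → 3-byte form EB A0 B6 at offsets 2–4.
U+2AD2A → 4-byte form F0 AA B4 AA at offsets 5–8.
Offset 8 falls in char 3's range; it's byte 4 of F0 AA B4 AA = 0xAA.

0xAA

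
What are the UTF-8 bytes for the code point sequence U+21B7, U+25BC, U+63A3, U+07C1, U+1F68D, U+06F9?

E2 86 B7 E2 96 BC E6 8E A3 DF 81 F0 9F 9A 8D DB B9

U+21B7: 3-byte form → E2 86 B7.
U+25BC: 3-byte form → E2 96 BC.
U+63A3: 3-byte form → E6 8E A3.
U+07C1: 2-byte form → DF 81.
U+1F68D: 4-byte form → F0 9F 9A 8D.
U+06F9: 2-byte form → DB B9.
Concatenated (17 bytes): E2 86 B7 E2 96 BC E6 8E A3 DF 81 F0 9F 9A 8D DB B9.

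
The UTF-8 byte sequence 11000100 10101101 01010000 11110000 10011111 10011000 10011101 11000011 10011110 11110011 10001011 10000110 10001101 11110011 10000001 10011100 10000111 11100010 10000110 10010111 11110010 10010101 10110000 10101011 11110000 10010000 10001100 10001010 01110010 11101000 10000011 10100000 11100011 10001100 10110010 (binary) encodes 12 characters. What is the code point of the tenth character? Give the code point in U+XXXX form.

U+0072

Offset 0: leading byte 0xC4 = 11000100 → 2-byte char #1 = C4 AD.
Offset 2: leading byte 0x50 = 01010000 → 1-byte char #2 = 50.
Offset 3: leading byte 0xF0 = 11110000 → 4-byte char #3 = F0 9F 98 9D.
Offset 7: leading byte 0xC3 = 11000011 → 2-byte char #4 = C3 9E.
Offset 9: leading byte 0xF3 = 11110011 → 4-byte char #5 = F3 8B 86 8D.
Offset 13: leading byte 0xF3 = 11110011 → 4-byte char #6 = F3 81 9C 87.
Offset 17: leading byte 0xE2 = 11100010 → 3-byte char #7 = E2 86 97.
Offset 20: leading byte 0xF2 = 11110010 → 4-byte char #8 = F2 95 B0 AB.
Offset 24: leading byte 0xF0 = 11110000 → 4-byte char #9 = F0 90 8C 8A.
Offset 28: leading byte 0x72 = 01110010 → 1-byte char #10 = 72.
Leading byte 0x72 = 01110010 matches 0xxxxxxx → 1-byte sequence.
Byte 1: 0x72 = 01110010, payload 1110010 (7 bits).
Concatenate: 1110010 = 0x72 (7 bits → U+0072).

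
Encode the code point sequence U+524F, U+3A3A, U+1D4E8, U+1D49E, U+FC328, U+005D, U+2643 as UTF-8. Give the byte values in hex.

E5 89 8F E3 A8 BA F0 9D 93 A8 F0 9D 92 9E F3 BC 8C A8 5D E2 99 83

U+524F: 3-byte form → E5 89 8F.
U+3A3A: 3-byte form → E3 A8 BA.
U+1D4E8: 4-byte form → F0 9D 93 A8.
U+1D49E: 4-byte form → F0 9D 92 9E.
U+FC328: 4-byte form → F3 BC 8C A8.
U+005D: 1-byte form → 5D.
U+2643: 3-byte form → E2 99 83.
Concatenated (22 bytes): E5 89 8F E3 A8 BA F0 9D 93 A8 F0 9D 92 9E F3 BC 8C A8 5D E2 99 83.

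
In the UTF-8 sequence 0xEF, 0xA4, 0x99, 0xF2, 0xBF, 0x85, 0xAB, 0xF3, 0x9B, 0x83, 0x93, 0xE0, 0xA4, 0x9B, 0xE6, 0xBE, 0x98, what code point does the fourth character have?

Offset 0: leading byte 0xEF = 11101111 → 3-byte char #1 = EF A4 99.
Offset 3: leading byte 0xF2 = 11110010 → 4-byte char #2 = F2 BF 85 AB.
Offset 7: leading byte 0xF3 = 11110011 → 4-byte char #3 = F3 9B 83 93.
Offset 11: leading byte 0xE0 = 11100000 → 3-byte char #4 = E0 A4 9B.
Leading byte 0xE0 = 11100000 matches 1110xxxx → 3-byte sequence.
Byte 1: 0xE0 = 11100000, payload 0000 (4 bits).
Byte 2: 0xA4 = 10100100 (10xxxxxx ✓), payload 100100.
Byte 3: 0x9B = 10011011 (10xxxxxx ✓), payload 011011.
Concatenate: 0000100100011011 = 0x91B (16 bits → U+091B).

U+091B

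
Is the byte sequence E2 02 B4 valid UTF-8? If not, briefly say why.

Leading byte 0xE2 = 11100010 → 3-byte form.
Byte 2 is 0x02 = 00000010, which is not 10xxxxxx — expected a continuation byte.

invalid (non-continuation byte where continuation expected)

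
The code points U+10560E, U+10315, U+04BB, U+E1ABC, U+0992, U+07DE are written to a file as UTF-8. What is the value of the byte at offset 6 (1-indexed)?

1-indexed offset 6 is 0-indexed offset 5.
U+10560E → 4-byte form F4 85 98 8E at offsets 0–3.
U+10315 → 4-byte form F0 90 8C 95 at offsets 4–7.
Offset 5 falls in char 2's range; it's byte 2 of F0 90 8C 95 = 0x90.

0x90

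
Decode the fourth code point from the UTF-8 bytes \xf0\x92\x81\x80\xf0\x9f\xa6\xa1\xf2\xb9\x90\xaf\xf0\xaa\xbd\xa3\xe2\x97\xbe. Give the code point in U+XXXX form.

U+2AF63

Offset 0: leading byte 0xF0 = 11110000 → 4-byte char #1 = F0 92 81 80.
Offset 4: leading byte 0xF0 = 11110000 → 4-byte char #2 = F0 9F A6 A1.
Offset 8: leading byte 0xF2 = 11110010 → 4-byte char #3 = F2 B9 90 AF.
Offset 12: leading byte 0xF0 = 11110000 → 4-byte char #4 = F0 AA BD A3.
Leading byte 0xF0 = 11110000 matches 11110xxx → 4-byte sequence.
Byte 1: 0xF0 = 11110000, payload 000 (3 bits).
Byte 2: 0xAA = 10101010 (10xxxxxx ✓), payload 101010.
Byte 3: 0xBD = 10111101 (10xxxxxx ✓), payload 111101.
Byte 4: 0xA3 = 10100011 (10xxxxxx ✓), payload 100011.
Concatenate: 000101010111101100011 = 0x2AF63 (21 bits → U+2AF63).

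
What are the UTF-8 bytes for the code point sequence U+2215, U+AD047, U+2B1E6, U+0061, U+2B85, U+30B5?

E2 88 95 F2 AD 81 87 F0 AB 87 A6 61 E2 AE 85 E3 82 B5

U+2215: 3-byte form → E2 88 95.
U+AD047: 4-byte form → F2 AD 81 87.
U+2B1E6: 4-byte form → F0 AB 87 A6.
U+0061: 1-byte form → 61.
U+2B85: 3-byte form → E2 AE 85.
U+30B5: 3-byte form → E3 82 B5.
Concatenated (18 bytes): E2 88 95 F2 AD 81 87 F0 AB 87 A6 61 E2 AE 85 E3 82 B5.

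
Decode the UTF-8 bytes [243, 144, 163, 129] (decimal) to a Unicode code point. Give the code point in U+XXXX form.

U+D08C1

Leading byte 0xF3 = 11110011 matches 11110xxx → 4-byte sequence.
Byte 1: 0xF3 = 11110011, payload 011 (3 bits).
Byte 2: 0x90 = 10010000 (10xxxxxx ✓), payload 010000.
Byte 3: 0xA3 = 10100011 (10xxxxxx ✓), payload 100011.
Byte 4: 0x81 = 10000001 (10xxxxxx ✓), payload 000001.
Concatenate: 011010000100011000001 = 0xD08C1 (21 bits → U+D08C1).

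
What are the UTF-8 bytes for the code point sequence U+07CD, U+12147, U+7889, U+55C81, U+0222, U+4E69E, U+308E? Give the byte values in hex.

DF 8D F0 92 85 87 E7 A2 89 F1 95 B2 81 C8 A2 F1 8E 9A 9E E3 82 8E

U+07CD: 2-byte form → DF 8D.
U+12147: 4-byte form → F0 92 85 87.
U+7889: 3-byte form → E7 A2 89.
U+55C81: 4-byte form → F1 95 B2 81.
U+0222: 2-byte form → C8 A2.
U+4E69E: 4-byte form → F1 8E 9A 9E.
U+308E: 3-byte form → E3 82 8E.
Concatenated (22 bytes): DF 8D F0 92 85 87 E7 A2 89 F1 95 B2 81 C8 A2 F1 8E 9A 9E E3 82 8E.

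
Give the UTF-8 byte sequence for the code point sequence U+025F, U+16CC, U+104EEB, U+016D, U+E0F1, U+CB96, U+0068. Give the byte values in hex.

U+025F: 2-byte form → C9 9F.
U+16CC: 3-byte form → E1 9B 8C.
U+104EEB: 4-byte form → F4 84 BB AB.
U+016D: 2-byte form → C5 AD.
U+E0F1: 3-byte form → EE 83 B1.
U+CB96: 3-byte form → EC AE 96.
U+0068: 1-byte form → 68.
Concatenated (18 bytes): C9 9F E1 9B 8C F4 84 BB AB C5 AD EE 83 B1 EC AE 96 68.

C9 9F E1 9B 8C F4 84 BB AB C5 AD EE 83 B1 EC AE 96 68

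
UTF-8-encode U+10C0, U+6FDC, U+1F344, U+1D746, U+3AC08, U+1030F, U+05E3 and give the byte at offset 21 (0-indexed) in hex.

U+10C0 → 3-byte form E1 83 80 at offsets 0–2.
U+6FDC → 3-byte form E6 BF 9C at offsets 3–5.
U+1F344 → 4-byte form F0 9F 8D 84 at offsets 6–9.
U+1D746 → 4-byte form F0 9D 9D 86 at offsets 10–13.
U+3AC08 → 4-byte form F0 BA B0 88 at offsets 14–17.
U+1030F → 4-byte form F0 90 8C 8F at offsets 18–21.
Offset 21 falls in char 6's range; it's byte 4 of F0 90 8C 8F = 0x8F.

0x8F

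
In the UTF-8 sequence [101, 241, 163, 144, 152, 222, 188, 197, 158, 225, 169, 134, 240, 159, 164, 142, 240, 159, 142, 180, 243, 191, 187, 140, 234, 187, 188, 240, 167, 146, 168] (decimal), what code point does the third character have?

U+07BC

Offset 0: leading byte 0x65 = 01100101 → 1-byte char #1 = 65.
Offset 1: leading byte 0xF1 = 11110001 → 4-byte char #2 = F1 A3 90 98.
Offset 5: leading byte 0xDE = 11011110 → 2-byte char #3 = DE BC.
Leading byte 0xDE = 11011110 matches 110xxxxx → 2-byte sequence.
Byte 1: 0xDE = 11011110, payload 11110 (5 bits).
Byte 2: 0xBC = 10111100 (10xxxxxx ✓), payload 111100.
Concatenate: 11110111100 = 0x7BC (11 bits → U+07BC).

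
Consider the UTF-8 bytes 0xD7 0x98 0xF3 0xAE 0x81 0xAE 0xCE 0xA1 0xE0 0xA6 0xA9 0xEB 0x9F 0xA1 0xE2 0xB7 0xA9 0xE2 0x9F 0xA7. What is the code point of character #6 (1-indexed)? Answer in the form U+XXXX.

Offset 0: leading byte 0xD7 = 11010111 → 2-byte char #1 = D7 98.
Offset 2: leading byte 0xF3 = 11110011 → 4-byte char #2 = F3 AE 81 AE.
Offset 6: leading byte 0xCE = 11001110 → 2-byte char #3 = CE A1.
Offset 8: leading byte 0xE0 = 11100000 → 3-byte char #4 = E0 A6 A9.
Offset 11: leading byte 0xEB = 11101011 → 3-byte char #5 = EB 9F A1.
Offset 14: leading byte 0xE2 = 11100010 → 3-byte char #6 = E2 B7 A9.
Leading byte 0xE2 = 11100010 matches 1110xxxx → 3-byte sequence.
Byte 1: 0xE2 = 11100010, payload 0010 (4 bits).
Byte 2: 0xB7 = 10110111 (10xxxxxx ✓), payload 110111.
Byte 3: 0xA9 = 10101001 (10xxxxxx ✓), payload 101001.
Concatenate: 0010110111101001 = 0x2DE9 (16 bits → U+2DE9).

U+2DE9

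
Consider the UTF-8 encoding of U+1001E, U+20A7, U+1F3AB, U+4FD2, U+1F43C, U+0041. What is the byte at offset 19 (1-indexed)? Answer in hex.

0x41

1-indexed offset 19 is 0-indexed offset 18.
U+1001E → 4-byte form F0 90 80 9E at offsets 0–3.
U+20A7 → 3-byte form E2 82 A7 at offsets 4–6.
U+1F3AB → 4-byte form F0 9F 8E AB at offsets 7–10.
U+4FD2 → 3-byte form E4 BF 92 at offsets 11–13.
U+1F43C → 4-byte form F0 9F 90 BC at offsets 14–17.
U+0041 → 1-byte form 41 at offsets 18–18.
Offset 18 falls in char 6's range; it's byte 1 of 41 = 0x41.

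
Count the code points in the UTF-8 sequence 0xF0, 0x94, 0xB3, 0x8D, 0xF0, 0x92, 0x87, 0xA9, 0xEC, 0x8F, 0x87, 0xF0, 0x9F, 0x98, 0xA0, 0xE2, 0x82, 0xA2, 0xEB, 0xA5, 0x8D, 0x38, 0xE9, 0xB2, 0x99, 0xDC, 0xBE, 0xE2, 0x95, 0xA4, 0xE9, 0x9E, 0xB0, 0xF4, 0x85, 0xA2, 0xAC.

Byte at offset 0: 0xF0 = 11110000 → 4-byte char (#1). Advance 4.
Byte at offset 4: 0xF0 = 11110000 → 4-byte char (#2). Advance 4.
Byte at offset 8: 0xEC = 11101100 → 3-byte char (#3). Advance 3.
Byte at offset 11: 0xF0 = 11110000 → 4-byte char (#4). Advance 4.
Byte at offset 15: 0xE2 = 11100010 → 3-byte char (#5). Advance 3.
Byte at offset 18: 0xEB = 11101011 → 3-byte char (#6). Advance 3.
Byte at offset 21: 0x38 = 00111000 → 1-byte char (#7). Advance 1.
Byte at offset 22: 0xE9 = 11101001 → 3-byte char (#8). Advance 3.
Byte at offset 25: 0xDC = 11011100 → 2-byte char (#9). Advance 2.
Byte at offset 27: 0xE2 = 11100010 → 3-byte char (#10). Advance 3.
Byte at offset 30: 0xE9 = 11101001 → 3-byte char (#11). Advance 3.
Byte at offset 33: 0xF4 = 11110100 → 4-byte char (#12). Advance 4.
Reached end at offset 37 after 12 code points.

12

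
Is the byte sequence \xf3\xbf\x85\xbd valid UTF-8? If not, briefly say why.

Leading byte 0xF3 = 11110011 → 4-byte form.
Continuation bytes 0xBF=10111111, 0x85=10000101, 0xBD=10111101 all match 10xxxxxx.
Decoded value 0xFF17D is ≥ 0x10000 (shortest form) and not a surrogate.

valid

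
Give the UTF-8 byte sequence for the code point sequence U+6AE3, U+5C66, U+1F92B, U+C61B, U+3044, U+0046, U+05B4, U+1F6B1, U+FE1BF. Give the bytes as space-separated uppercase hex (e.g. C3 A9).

E6 AB A3 E5 B1 A6 F0 9F A4 AB EC 98 9B E3 81 84 46 D6 B4 F0 9F 9A B1 F3 BE 86 BF

U+6AE3: 3-byte form → E6 AB A3.
U+5C66: 3-byte form → E5 B1 A6.
U+1F92B: 4-byte form → F0 9F A4 AB.
U+C61B: 3-byte form → EC 98 9B.
U+3044: 3-byte form → E3 81 84.
U+0046: 1-byte form → 46.
U+05B4: 2-byte form → D6 B4.
U+1F6B1: 4-byte form → F0 9F 9A B1.
U+FE1BF: 4-byte form → F3 BE 86 BF.
Concatenated (27 bytes): E6 AB A3 E5 B1 A6 F0 9F A4 AB EC 98 9B E3 81 84 46 D6 B4 F0 9F 9A B1 F3 BE 86 BF.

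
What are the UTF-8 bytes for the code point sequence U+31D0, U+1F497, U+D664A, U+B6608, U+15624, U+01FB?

E3 87 90 F0 9F 92 97 F3 96 99 8A F2 B6 98 88 F0 95 98 A4 C7 BB

U+31D0: 3-byte form → E3 87 90.
U+1F497: 4-byte form → F0 9F 92 97.
U+D664A: 4-byte form → F3 96 99 8A.
U+B6608: 4-byte form → F2 B6 98 88.
U+15624: 4-byte form → F0 95 98 A4.
U+01FB: 2-byte form → C7 BB.
Concatenated (21 bytes): E3 87 90 F0 9F 92 97 F3 96 99 8A F2 B6 98 88 F0 95 98 A4 C7 BB.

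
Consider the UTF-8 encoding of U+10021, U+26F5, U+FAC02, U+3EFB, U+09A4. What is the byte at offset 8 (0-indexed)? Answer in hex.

0xBA

U+10021 → 4-byte form F0 90 80 A1 at offsets 0–3.
U+26F5 → 3-byte form E2 9B B5 at offsets 4–6.
U+FAC02 → 4-byte form F3 BA B0 82 at offsets 7–10.
Offset 8 falls in char 3's range; it's byte 2 of F3 BA B0 82 = 0xBA.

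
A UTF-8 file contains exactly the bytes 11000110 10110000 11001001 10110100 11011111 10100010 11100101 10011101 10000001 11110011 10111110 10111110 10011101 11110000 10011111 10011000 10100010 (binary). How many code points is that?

6

Byte at offset 0: 0xC6 = 11000110 → 2-byte char (#1). Advance 2.
Byte at offset 2: 0xC9 = 11001001 → 2-byte char (#2). Advance 2.
Byte at offset 4: 0xDF = 11011111 → 2-byte char (#3). Advance 2.
Byte at offset 6: 0xE5 = 11100101 → 3-byte char (#4). Advance 3.
Byte at offset 9: 0xF3 = 11110011 → 4-byte char (#5). Advance 4.
Byte at offset 13: 0xF0 = 11110000 → 4-byte char (#6). Advance 4.
Reached end at offset 17 after 6 code points.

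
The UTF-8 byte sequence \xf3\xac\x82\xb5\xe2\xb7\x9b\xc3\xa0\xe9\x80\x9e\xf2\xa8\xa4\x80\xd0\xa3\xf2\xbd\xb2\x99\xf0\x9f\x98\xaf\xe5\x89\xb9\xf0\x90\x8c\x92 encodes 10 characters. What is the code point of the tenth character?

U+10312

Offset 0: leading byte 0xF3 = 11110011 → 4-byte char #1 = F3 AC 82 B5.
Offset 4: leading byte 0xE2 = 11100010 → 3-byte char #2 = E2 B7 9B.
Offset 7: leading byte 0xC3 = 11000011 → 2-byte char #3 = C3 A0.
Offset 9: leading byte 0xE9 = 11101001 → 3-byte char #4 = E9 80 9E.
Offset 12: leading byte 0xF2 = 11110010 → 4-byte char #5 = F2 A8 A4 80.
Offset 16: leading byte 0xD0 = 11010000 → 2-byte char #6 = D0 A3.
Offset 18: leading byte 0xF2 = 11110010 → 4-byte char #7 = F2 BD B2 99.
Offset 22: leading byte 0xF0 = 11110000 → 4-byte char #8 = F0 9F 98 AF.
Offset 26: leading byte 0xE5 = 11100101 → 3-byte char #9 = E5 89 B9.
Offset 29: leading byte 0xF0 = 11110000 → 4-byte char #10 = F0 90 8C 92.
Leading byte 0xF0 = 11110000 matches 11110xxx → 4-byte sequence.
Byte 1: 0xF0 = 11110000, payload 000 (3 bits).
Byte 2: 0x90 = 10010000 (10xxxxxx ✓), payload 010000.
Byte 3: 0x8C = 10001100 (10xxxxxx ✓), payload 001100.
Byte 4: 0x92 = 10010010 (10xxxxxx ✓), payload 010010.
Concatenate: 000010000001100010010 = 0x10312 (21 bits → U+10312).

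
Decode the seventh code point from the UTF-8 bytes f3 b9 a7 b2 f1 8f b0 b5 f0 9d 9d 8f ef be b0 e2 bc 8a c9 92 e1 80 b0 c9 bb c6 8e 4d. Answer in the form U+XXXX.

U+1030

Offset 0: leading byte 0xF3 = 11110011 → 4-byte char #1 = F3 B9 A7 B2.
Offset 4: leading byte 0xF1 = 11110001 → 4-byte char #2 = F1 8F B0 B5.
Offset 8: leading byte 0xF0 = 11110000 → 4-byte char #3 = F0 9D 9D 8F.
Offset 12: leading byte 0xEF = 11101111 → 3-byte char #4 = EF BE B0.
Offset 15: leading byte 0xE2 = 11100010 → 3-byte char #5 = E2 BC 8A.
Offset 18: leading byte 0xC9 = 11001001 → 2-byte char #6 = C9 92.
Offset 20: leading byte 0xE1 = 11100001 → 3-byte char #7 = E1 80 B0.
Leading byte 0xE1 = 11100001 matches 1110xxxx → 3-byte sequence.
Byte 1: 0xE1 = 11100001, payload 0001 (4 bits).
Byte 2: 0x80 = 10000000 (10xxxxxx ✓), payload 000000.
Byte 3: 0xB0 = 10110000 (10xxxxxx ✓), payload 110000.
Concatenate: 0001000000110000 = 0x1030 (16 bits → U+1030).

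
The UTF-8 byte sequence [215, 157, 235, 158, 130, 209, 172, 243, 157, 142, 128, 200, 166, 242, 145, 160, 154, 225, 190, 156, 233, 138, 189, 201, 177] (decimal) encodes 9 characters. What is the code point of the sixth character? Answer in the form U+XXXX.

U+9181A

Offset 0: leading byte 0xD7 = 11010111 → 2-byte char #1 = D7 9D.
Offset 2: leading byte 0xEB = 11101011 → 3-byte char #2 = EB 9E 82.
Offset 5: leading byte 0xD1 = 11010001 → 2-byte char #3 = D1 AC.
Offset 7: leading byte 0xF3 = 11110011 → 4-byte char #4 = F3 9D 8E 80.
Offset 11: leading byte 0xC8 = 11001000 → 2-byte char #5 = C8 A6.
Offset 13: leading byte 0xF2 = 11110010 → 4-byte char #6 = F2 91 A0 9A.
Leading byte 0xF2 = 11110010 matches 11110xxx → 4-byte sequence.
Byte 1: 0xF2 = 11110010, payload 010 (3 bits).
Byte 2: 0x91 = 10010001 (10xxxxxx ✓), payload 010001.
Byte 3: 0xA0 = 10100000 (10xxxxxx ✓), payload 100000.
Byte 4: 0x9A = 10011010 (10xxxxxx ✓), payload 011010.
Concatenate: 010010001100000011010 = 0x9181A (21 bits → U+9181A).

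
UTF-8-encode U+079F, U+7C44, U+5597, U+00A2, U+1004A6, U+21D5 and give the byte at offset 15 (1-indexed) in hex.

0xE2

1-indexed offset 15 is 0-indexed offset 14.
U+079F → 2-byte form DE 9F at offsets 0–1.
U+7C44 → 3-byte form E7 B1 84 at offsets 2–4.
U+5597 → 3-byte form E5 96 97 at offsets 5–7.
U+00A2 → 2-byte form C2 A2 at offsets 8–9.
U+1004A6 → 4-byte form F4 80 92 A6 at offsets 10–13.
U+21D5 → 3-byte form E2 87 95 at offsets 14–16.
Offset 14 falls in char 6's range; it's byte 1 of E2 87 95 = 0xE2.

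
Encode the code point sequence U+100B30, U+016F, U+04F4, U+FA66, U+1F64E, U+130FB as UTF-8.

U+100B30: 4-byte form → F4 80 AC B0.
U+016F: 2-byte form → C5 AF.
U+04F4: 2-byte form → D3 B4.
U+FA66: 3-byte form → EF A9 A6.
U+1F64E: 4-byte form → F0 9F 99 8E.
U+130FB: 4-byte form → F0 93 83 BB.
Concatenated (19 bytes): F4 80 AC B0 C5 AF D3 B4 EF A9 A6 F0 9F 99 8E F0 93 83 BB.

F4 80 AC B0 C5 AF D3 B4 EF A9 A6 F0 9F 99 8E F0 93 83 BB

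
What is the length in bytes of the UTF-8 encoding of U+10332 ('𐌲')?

U+10332 = 0x10332. UTF-8 uses 1 byte below 0x80, 2 below 0x800, 3 below 0x10000, 4 up to 0x10FFFF. 0x10332 is in U+10000–U+10FFFF → 4 bytes.

4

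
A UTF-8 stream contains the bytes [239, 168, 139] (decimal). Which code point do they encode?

U+FA0B

Leading byte 0xEF = 11101111 matches 1110xxxx → 3-byte sequence.
Byte 1: 0xEF = 11101111, payload 1111 (4 bits).
Byte 2: 0xA8 = 10101000 (10xxxxxx ✓), payload 101000.
Byte 3: 0x8B = 10001011 (10xxxxxx ✓), payload 001011.
Concatenate: 1111101000001011 = 0xFA0B (16 bits → U+FA0B).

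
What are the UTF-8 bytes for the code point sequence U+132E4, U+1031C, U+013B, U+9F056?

U+132E4: 4-byte form → F0 93 8B A4.
U+1031C: 4-byte form → F0 90 8C 9C.
U+013B: 2-byte form → C4 BB.
U+9F056: 4-byte form → F2 9F 81 96.
Concatenated (14 bytes): F0 93 8B A4 F0 90 8C 9C C4 BB F2 9F 81 96.

F0 93 8B A4 F0 90 8C 9C C4 BB F2 9F 81 96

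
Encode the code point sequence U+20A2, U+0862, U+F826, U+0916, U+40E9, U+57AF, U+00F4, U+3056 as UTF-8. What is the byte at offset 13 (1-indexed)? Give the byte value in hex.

1-indexed offset 13 is 0-indexed offset 12.
U+20A2 → 3-byte form E2 82 A2 at offsets 0–2.
U+0862 → 3-byte form E0 A1 A2 at offsets 3–5.
U+F826 → 3-byte form EF A0 A6 at offsets 6–8.
U+0916 → 3-byte form E0 A4 96 at offsets 9–11.
U+40E9 → 3-byte form E4 83 A9 at offsets 12–14.
Offset 12 falls in char 5's range; it's byte 1 of E4 83 A9 = 0xE4.

0xE4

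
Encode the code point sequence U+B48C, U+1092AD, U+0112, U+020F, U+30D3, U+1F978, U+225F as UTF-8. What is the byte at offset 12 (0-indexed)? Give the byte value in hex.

0x83

U+B48C → 3-byte form EB 92 8C at offsets 0–2.
U+1092AD → 4-byte form F4 89 8A AD at offsets 3–6.
U+0112 → 2-byte form C4 92 at offsets 7–8.
U+020F → 2-byte form C8 8F at offsets 9–10.
U+30D3 → 3-byte form E3 83 93 at offsets 11–13.
Offset 12 falls in char 5's range; it's byte 2 of E3 83 93 = 0x83.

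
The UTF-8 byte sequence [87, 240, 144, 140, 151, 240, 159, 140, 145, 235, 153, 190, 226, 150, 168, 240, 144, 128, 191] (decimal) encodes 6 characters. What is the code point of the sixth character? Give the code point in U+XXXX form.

U+1003F

Offset 0: leading byte 0x57 = 01010111 → 1-byte char #1 = 57.
Offset 1: leading byte 0xF0 = 11110000 → 4-byte char #2 = F0 90 8C 97.
Offset 5: leading byte 0xF0 = 11110000 → 4-byte char #3 = F0 9F 8C 91.
Offset 9: leading byte 0xEB = 11101011 → 3-byte char #4 = EB 99 BE.
Offset 12: leading byte 0xE2 = 11100010 → 3-byte char #5 = E2 96 A8.
Offset 15: leading byte 0xF0 = 11110000 → 4-byte char #6 = F0 90 80 BF.
Leading byte 0xF0 = 11110000 matches 11110xxx → 4-byte sequence.
Byte 1: 0xF0 = 11110000, payload 000 (3 bits).
Byte 2: 0x90 = 10010000 (10xxxxxx ✓), payload 010000.
Byte 3: 0x80 = 10000000 (10xxxxxx ✓), payload 000000.
Byte 4: 0xBF = 10111111 (10xxxxxx ✓), payload 111111.
Concatenate: 000010000000000111111 = 0x1003F (21 bits → U+1003F).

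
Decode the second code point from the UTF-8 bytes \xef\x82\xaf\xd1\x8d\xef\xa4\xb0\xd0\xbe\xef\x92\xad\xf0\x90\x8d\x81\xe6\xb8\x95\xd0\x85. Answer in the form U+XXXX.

U+044D

Offset 0: leading byte 0xEF = 11101111 → 3-byte char #1 = EF 82 AF.
Offset 3: leading byte 0xD1 = 11010001 → 2-byte char #2 = D1 8D.
Leading byte 0xD1 = 11010001 matches 110xxxxx → 2-byte sequence.
Byte 1: 0xD1 = 11010001, payload 10001 (5 bits).
Byte 2: 0x8D = 10001101 (10xxxxxx ✓), payload 001101.
Concatenate: 10001001101 = 0x44D (11 bits → U+044D).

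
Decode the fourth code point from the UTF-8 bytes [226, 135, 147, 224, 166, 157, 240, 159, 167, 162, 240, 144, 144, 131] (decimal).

U+10403

Offset 0: leading byte 0xE2 = 11100010 → 3-byte char #1 = E2 87 93.
Offset 3: leading byte 0xE0 = 11100000 → 3-byte char #2 = E0 A6 9D.
Offset 6: leading byte 0xF0 = 11110000 → 4-byte char #3 = F0 9F A7 A2.
Offset 10: leading byte 0xF0 = 11110000 → 4-byte char #4 = F0 90 90 83.
Leading byte 0xF0 = 11110000 matches 11110xxx → 4-byte sequence.
Byte 1: 0xF0 = 11110000, payload 000 (3 bits).
Byte 2: 0x90 = 10010000 (10xxxxxx ✓), payload 010000.
Byte 3: 0x90 = 10010000 (10xxxxxx ✓), payload 010000.
Byte 4: 0x83 = 10000011 (10xxxxxx ✓), payload 000011.
Concatenate: 000010000010000000011 = 0x10403 (21 bits → U+10403).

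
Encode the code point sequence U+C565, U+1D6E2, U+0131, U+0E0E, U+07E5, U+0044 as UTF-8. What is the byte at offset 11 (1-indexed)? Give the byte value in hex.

1-indexed offset 11 is 0-indexed offset 10.
U+C565 → 3-byte form EC 95 A5 at offsets 0–2.
U+1D6E2 → 4-byte form F0 9D 9B A2 at offsets 3–6.
U+0131 → 2-byte form C4 B1 at offsets 7–8.
U+0E0E → 3-byte form E0 B8 8E at offsets 9–11.
Offset 10 falls in char 4's range; it's byte 2 of E0 B8 8E = 0xB8.

0xB8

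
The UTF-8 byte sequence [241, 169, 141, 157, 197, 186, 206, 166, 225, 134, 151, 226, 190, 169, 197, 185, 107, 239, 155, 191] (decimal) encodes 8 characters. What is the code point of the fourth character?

U+1197

Offset 0: leading byte 0xF1 = 11110001 → 4-byte char #1 = F1 A9 8D 9D.
Offset 4: leading byte 0xC5 = 11000101 → 2-byte char #2 = C5 BA.
Offset 6: leading byte 0xCE = 11001110 → 2-byte char #3 = CE A6.
Offset 8: leading byte 0xE1 = 11100001 → 3-byte char #4 = E1 86 97.
Leading byte 0xE1 = 11100001 matches 1110xxxx → 3-byte sequence.
Byte 1: 0xE1 = 11100001, payload 0001 (4 bits).
Byte 2: 0x86 = 10000110 (10xxxxxx ✓), payload 000110.
Byte 3: 0x97 = 10010111 (10xxxxxx ✓), payload 010111.
Concatenate: 0001000110010111 = 0x1197 (16 bits → U+1197).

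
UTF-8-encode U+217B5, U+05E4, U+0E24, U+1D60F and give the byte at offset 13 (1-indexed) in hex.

0x8F

1-indexed offset 13 is 0-indexed offset 12.
U+217B5 → 4-byte form F0 A1 9E B5 at offsets 0–3.
U+05E4 → 2-byte form D7 A4 at offsets 4–5.
U+0E24 → 3-byte form E0 B8 A4 at offsets 6–8.
U+1D60F → 4-byte form F0 9D 98 8F at offsets 9–12.
Offset 12 falls in char 4's range; it's byte 4 of F0 9D 98 8F = 0x8F.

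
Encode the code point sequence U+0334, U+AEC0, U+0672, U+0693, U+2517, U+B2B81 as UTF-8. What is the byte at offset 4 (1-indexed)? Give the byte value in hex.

0xBB

1-indexed offset 4 is 0-indexed offset 3.
U+0334 → 2-byte form CC B4 at offsets 0–1.
U+AEC0 → 3-byte form EA BB 80 at offsets 2–4.
Offset 3 falls in char 2's range; it's byte 2 of EA BB 80 = 0xBB.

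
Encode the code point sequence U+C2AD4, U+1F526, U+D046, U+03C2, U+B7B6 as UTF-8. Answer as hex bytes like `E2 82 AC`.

F3 82 AB 94 F0 9F 94 A6 ED 81 86 CF 82 EB 9E B6

U+C2AD4: 4-byte form → F3 82 AB 94.
U+1F526: 4-byte form → F0 9F 94 A6.
U+D046: 3-byte form → ED 81 86.
U+03C2: 2-byte form → CF 82.
U+B7B6: 3-byte form → EB 9E B6.
Concatenated (16 bytes): F3 82 AB 94 F0 9F 94 A6 ED 81 86 CF 82 EB 9E B6.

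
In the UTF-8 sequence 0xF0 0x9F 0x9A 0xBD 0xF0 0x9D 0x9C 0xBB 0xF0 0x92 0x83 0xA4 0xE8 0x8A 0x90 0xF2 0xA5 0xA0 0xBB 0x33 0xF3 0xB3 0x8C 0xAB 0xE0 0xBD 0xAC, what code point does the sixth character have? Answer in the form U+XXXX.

Offset 0: leading byte 0xF0 = 11110000 → 4-byte char #1 = F0 9F 9A BD.
Offset 4: leading byte 0xF0 = 11110000 → 4-byte char #2 = F0 9D 9C BB.
Offset 8: leading byte 0xF0 = 11110000 → 4-byte char #3 = F0 92 83 A4.
Offset 12: leading byte 0xE8 = 11101000 → 3-byte char #4 = E8 8A 90.
Offset 15: leading byte 0xF2 = 11110010 → 4-byte char #5 = F2 A5 A0 BB.
Offset 19: leading byte 0x33 = 00110011 → 1-byte char #6 = 33.
Leading byte 0x33 = 00110011 matches 0xxxxxxx → 1-byte sequence.
Byte 1: 0x33 = 00110011, payload 0110011 (7 bits).
Concatenate: 0110011 = 0x33 (7 bits → U+0033).

U+0033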